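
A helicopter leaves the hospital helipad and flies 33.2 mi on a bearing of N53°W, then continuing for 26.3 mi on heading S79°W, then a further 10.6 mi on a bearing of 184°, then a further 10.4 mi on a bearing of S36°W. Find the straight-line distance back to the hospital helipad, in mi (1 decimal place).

59.3 mi

Leg 1 (N53°W, 33.2 mi): east 33.2 sin 307° = -26.51, north 33.2 cos 307° = 19.98
Leg 2 (S79°W, 26.3 mi): east 26.3 sin 259° = -25.82, north 26.3 cos 259° = -5.02
Leg 3 (184°, 10.6 mi): east 10.6 sin 184° = -0.74, north 10.6 cos 184° = -10.57
Leg 4 (S36°W, 10.4 mi): east 10.4 sin 216° = -6.11, north 10.4 cos 216° = -8.41
Net: -59.18 east, -4.03 north. Distance = √((-59.18)² + (-4.03)²) = 59.321 mi.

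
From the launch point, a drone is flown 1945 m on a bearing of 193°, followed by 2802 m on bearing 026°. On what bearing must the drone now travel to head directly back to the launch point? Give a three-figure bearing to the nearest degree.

232°

Leg 1 (193°, 1945 m): east 1945 sin 193° = -437.53, north 1945 cos 193° = -1895.15
Leg 2 (026°, 2802 m): east 2802 sin 26° = 1228.32, north 2802 cos 26° = 2518.42
Net displacement: 790.79 east, 623.27 north. Direction back to start is (-790.79, -623.27): bearing = atan2(-790.79, -623.27) mod 360° = 231.76° ≈ 232°.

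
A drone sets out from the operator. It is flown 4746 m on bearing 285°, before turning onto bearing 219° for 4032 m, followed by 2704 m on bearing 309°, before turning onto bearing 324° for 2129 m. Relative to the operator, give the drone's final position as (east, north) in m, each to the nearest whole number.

Leg 1 (285°, 4746 m): east 4746 sin 285° = -4584.28, north 4746 cos 285° = 1228.36
Leg 2 (219°, 4032 m): east 4032 sin 219° = -2537.42, north 4032 cos 219° = -3133.45
Leg 3 (309°, 2704 m): east 2704 sin 309° = -2101.40, north 2704 cos 309° = 1701.68
Leg 4 (324°, 2129 m): east 2129 sin 324° = -1251.39, north 2129 cos 324° = 1722.40
Summing: -10474.50 m east, 1518.98 m north → (-10475, 1519).

(-10475, 1519)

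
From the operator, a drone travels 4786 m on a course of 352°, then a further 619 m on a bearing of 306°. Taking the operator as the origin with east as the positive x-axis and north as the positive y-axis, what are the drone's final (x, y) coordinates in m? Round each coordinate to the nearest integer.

Leg 1 (352°, 4786 m): east 4786 sin 352° = -666.08, north 4786 cos 352° = 4739.42
Leg 2 (306°, 619 m): east 619 sin 306° = -500.78, north 619 cos 306° = 363.84
Summing: -1166.86 m east, 5103.26 m north → (-1167, 5103).

(-1167, 5103)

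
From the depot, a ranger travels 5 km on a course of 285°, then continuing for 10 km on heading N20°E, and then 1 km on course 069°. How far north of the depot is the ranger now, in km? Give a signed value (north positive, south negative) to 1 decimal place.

11.0 km

Leg 1 (285°, 5 km): east 5 sin 285° = -4.83, north 5 cos 285° = 1.29
Leg 2 (N20°E, 10 km): east 10 sin 20° = 3.42, north 10 cos 20° = 9.40
Leg 3 (069°, 1 km): east 1 sin 69° = 0.93, north 1 cos 69° = 0.36
Net north component: 11.05 km.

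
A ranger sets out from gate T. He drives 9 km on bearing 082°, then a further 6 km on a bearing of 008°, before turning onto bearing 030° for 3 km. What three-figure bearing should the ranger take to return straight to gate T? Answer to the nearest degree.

Leg 1 (082°, 9 km): east 9 sin 82° = 8.91, north 9 cos 82° = 1.25
Leg 2 (008°, 6 km): east 6 sin 8° = 0.84, north 6 cos 8° = 5.94
Leg 3 (030°, 3 km): east 3 sin 30° = 1.50, north 3 cos 30° = 2.60
Net displacement: 11.25 east, 9.79 north. Direction back to start is (-11.25, -9.79): bearing = atan2(-11.25, -9.79) mod 360° = 228.96° ≈ 229°.

229°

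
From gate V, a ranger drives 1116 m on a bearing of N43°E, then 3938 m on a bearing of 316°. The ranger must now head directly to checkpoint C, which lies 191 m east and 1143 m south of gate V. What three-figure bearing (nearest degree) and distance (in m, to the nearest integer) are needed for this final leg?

156°, 5259 m

Leg 1 (N43°E, 1116 m): east 1116 sin 43° = 761.11, north 1116 cos 43° = 816.19
Leg 2 (316°, 3938 m): east 3938 sin 316° = -2735.56, north 3938 cos 316° = 2832.76
Current position: (-1974.45, 3648.95). Target: (191, -1143). Remaining: Δeast = 2165.45, Δnorth = -4791.95.
Bearing = atan2(2165.45, -4791.95) mod 360° = 155.68°; distance = √((2165.45)² + (-4791.95)²) = 5258.516 m.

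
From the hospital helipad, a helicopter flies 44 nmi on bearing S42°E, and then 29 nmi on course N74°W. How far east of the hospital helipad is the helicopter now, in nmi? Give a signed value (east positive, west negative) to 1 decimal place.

1.6 nmi

Leg 1 (S42°E, 44 nmi): east 44 sin 138° = 29.44, north 44 cos 138° = -32.70
Leg 2 (N74°W, 29 nmi): east 29 sin 286° = -27.88, north 29 cos 286° = 7.99
Net east component: 1.57 nmi.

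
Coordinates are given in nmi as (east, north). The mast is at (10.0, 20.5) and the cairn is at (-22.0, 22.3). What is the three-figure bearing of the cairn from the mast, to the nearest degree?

Δeast = -22.0 − 10.0 = -32.00; Δnorth = 22.3 − 20.5 = 1.80.
Bearing = atan2(Δeast, Δnorth) mod 360° = 273.22° ≈ 273°.

273°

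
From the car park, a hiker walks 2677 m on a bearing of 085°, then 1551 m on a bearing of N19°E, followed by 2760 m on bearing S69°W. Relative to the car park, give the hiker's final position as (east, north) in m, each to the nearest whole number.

Leg 1 (085°, 2677 m): east 2677 sin 85° = 2666.81, north 2677 cos 85° = 233.32
Leg 2 (N19°E, 1551 m): east 1551 sin 19° = 504.96, north 1551 cos 19° = 1466.50
Leg 3 (S69°W, 2760 m): east 2760 sin 249° = -2576.68, north 2760 cos 249° = -989.10
Summing: 595.09 m east, 710.72 m north → (595, 711).

(595, 711)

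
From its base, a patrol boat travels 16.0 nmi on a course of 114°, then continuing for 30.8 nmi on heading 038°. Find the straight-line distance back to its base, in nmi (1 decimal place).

38.0 nmi

Leg 1 (114°, 16.0 nmi): east 16.0 sin 114° = 14.62, north 16.0 cos 114° = -6.51
Leg 2 (038°, 30.8 nmi): east 30.8 sin 38° = 18.96, north 30.8 cos 38° = 24.27
Net: 33.58 east, 17.76 north. Distance = √((33.58)² + (17.76)²) = 37.988 nmi.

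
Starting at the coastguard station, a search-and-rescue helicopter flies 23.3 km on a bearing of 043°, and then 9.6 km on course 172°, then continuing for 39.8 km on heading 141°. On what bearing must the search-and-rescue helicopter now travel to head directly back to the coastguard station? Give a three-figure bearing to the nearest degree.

Leg 1 (043°, 23.3 km): east 23.3 sin 43° = 15.89, north 23.3 cos 43° = 17.04
Leg 2 (172°, 9.6 km): east 9.6 sin 172° = 1.34, north 9.6 cos 172° = -9.51
Leg 3 (141°, 39.8 km): east 39.8 sin 141° = 25.05, north 39.8 cos 141° = -30.93
Net displacement: 42.27 east, -23.40 north. Direction back to start is (-42.27, 23.40): bearing = atan2(-42.27, 23.40) mod 360° = 298.96° ≈ 299°.

299°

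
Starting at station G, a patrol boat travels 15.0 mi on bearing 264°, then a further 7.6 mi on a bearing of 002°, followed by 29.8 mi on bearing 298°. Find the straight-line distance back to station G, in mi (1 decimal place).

Leg 1 (264°, 15.0 mi): east 15.0 sin 264° = -14.92, north 15.0 cos 264° = -1.57
Leg 2 (002°, 7.6 mi): east 7.6 sin 2° = 0.27, north 7.6 cos 2° = 7.60
Leg 3 (298°, 29.8 mi): east 29.8 sin 298° = -26.31, north 29.8 cos 298° = 13.99
Net: -40.96 east, 20.02 north. Distance = √((-40.96)² + (20.02)²) = 45.594 mi.

45.6 mi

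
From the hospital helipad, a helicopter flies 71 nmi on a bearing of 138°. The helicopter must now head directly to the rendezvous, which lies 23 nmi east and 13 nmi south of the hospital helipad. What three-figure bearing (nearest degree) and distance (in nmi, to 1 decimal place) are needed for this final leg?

Leg 1 (138°, 71 nmi): east 71 sin 138° = 47.51, north 71 cos 138° = -52.76
Current position: (47.51, -52.76). Target: (23, -13). Remaining: Δeast = -24.51, Δnorth = 39.76.
Bearing = atan2(-24.51, 39.76) mod 360° = 328.35°; distance = √((-24.51)² + (39.76)²) = 46.709 nmi.

328°, 46.7 nmi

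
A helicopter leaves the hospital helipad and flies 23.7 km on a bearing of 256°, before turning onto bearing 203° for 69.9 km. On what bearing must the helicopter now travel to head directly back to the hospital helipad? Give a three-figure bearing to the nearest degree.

036°

Leg 1 (256°, 23.7 km): east 23.7 sin 256° = -23.00, north 23.7 cos 256° = -5.73
Leg 2 (203°, 69.9 km): east 69.9 sin 203° = -27.31, north 69.9 cos 203° = -64.34
Net displacement: -50.31 east, -70.08 north. Direction back to start is (50.31, 70.08): bearing = atan2(50.31, 70.08) mod 360° = 35.67° ≈ 036°.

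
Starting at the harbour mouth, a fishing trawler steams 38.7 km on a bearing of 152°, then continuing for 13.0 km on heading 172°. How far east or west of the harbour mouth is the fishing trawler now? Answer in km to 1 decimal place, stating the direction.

20.0 km east

Leg 1 (152°, 38.7 km): east 38.7 sin 152° = 18.17, north 38.7 cos 152° = -34.17
Leg 2 (172°, 13.0 km): east 13.0 sin 172° = 1.81, north 13.0 cos 172° = -12.87
Net east component: 19.98 km.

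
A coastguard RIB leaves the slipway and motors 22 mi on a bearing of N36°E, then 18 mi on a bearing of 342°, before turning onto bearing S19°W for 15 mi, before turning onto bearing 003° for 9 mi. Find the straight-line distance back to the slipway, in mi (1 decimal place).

29.9 mi

Leg 1 (N36°E, 22 mi): east 22 sin 36° = 12.93, north 22 cos 36° = 17.80
Leg 2 (342°, 18 mi): east 18 sin 342° = -5.56, north 18 cos 342° = 17.12
Leg 3 (S19°W, 15 mi): east 15 sin 199° = -4.88, north 15 cos 199° = -14.18
Leg 4 (003°, 9 mi): east 9 sin 3° = 0.47, north 9 cos 3° = 8.99
Net: 2.96 east, 29.72 north. Distance = √((2.96)² + (29.72)²) = 29.869 mi.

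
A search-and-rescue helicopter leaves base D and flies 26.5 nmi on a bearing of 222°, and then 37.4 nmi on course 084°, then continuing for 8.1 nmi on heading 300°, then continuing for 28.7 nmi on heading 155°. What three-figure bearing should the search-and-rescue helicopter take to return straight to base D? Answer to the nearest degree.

Leg 1 (222°, 26.5 nmi): east 26.5 sin 222° = -17.73, north 26.5 cos 222° = -19.69
Leg 2 (084°, 37.4 nmi): east 37.4 sin 84° = 37.20, north 37.4 cos 84° = 3.91
Leg 3 (300°, 8.1 nmi): east 8.1 sin 300° = -7.01, north 8.1 cos 300° = 4.05
Leg 4 (155°, 28.7 nmi): east 28.7 sin 155° = 12.13, north 28.7 cos 155° = -26.01
Net displacement: 24.58 east, -37.75 north. Direction back to start is (-24.58, 37.75): bearing = atan2(-24.58, 37.75) mod 360° = 326.93° ≈ 327°.

327°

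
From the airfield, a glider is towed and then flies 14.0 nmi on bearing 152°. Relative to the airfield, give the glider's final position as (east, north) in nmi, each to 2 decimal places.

(6.57, -12.36)

Leg 1 (152°, 14.0 nmi): east 14.0 sin 152° = 6.57, north 14.0 cos 152° = -12.36
Summing: 6.57 nmi east, -12.36 nmi north → (6.57, -12.36).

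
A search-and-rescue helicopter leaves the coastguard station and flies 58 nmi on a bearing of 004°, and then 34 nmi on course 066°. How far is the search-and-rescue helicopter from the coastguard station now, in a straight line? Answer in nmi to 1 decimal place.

79.8 nmi

Leg 1 (004°, 58 nmi): east 58 sin 4° = 4.05, north 58 cos 4° = 57.86
Leg 2 (066°, 34 nmi): east 34 sin 66° = 31.06, north 34 cos 66° = 13.83
Net: 35.11 east, 71.69 north. Distance = √((35.11)² + (71.69)²) = 79.822 nmi.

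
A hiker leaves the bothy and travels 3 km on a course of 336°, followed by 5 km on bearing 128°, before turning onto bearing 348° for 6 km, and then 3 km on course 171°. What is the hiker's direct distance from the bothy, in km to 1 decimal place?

Leg 1 (336°, 3 km): east 3 sin 336° = -1.22, north 3 cos 336° = 2.74
Leg 2 (128°, 5 km): east 5 sin 128° = 3.94, north 5 cos 128° = -3.08
Leg 3 (348°, 6 km): east 6 sin 348° = -1.25, north 6 cos 348° = 5.87
Leg 4 (171°, 3 km): east 3 sin 171° = 0.47, north 3 cos 171° = -2.96
Net: 1.94 east, 2.57 north. Distance = √((1.94)² + (2.57)²) = 3.220 km.

3.2 km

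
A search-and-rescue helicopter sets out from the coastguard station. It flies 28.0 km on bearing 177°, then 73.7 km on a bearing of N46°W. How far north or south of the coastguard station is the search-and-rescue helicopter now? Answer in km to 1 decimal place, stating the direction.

Leg 1 (177°, 28.0 km): east 28.0 sin 177° = 1.47, north 28.0 cos 177° = -27.96
Leg 2 (N46°W, 73.7 km): east 73.7 sin 314° = -53.02, north 73.7 cos 314° = 51.20
Net north component: 23.23 km.

23.2 km north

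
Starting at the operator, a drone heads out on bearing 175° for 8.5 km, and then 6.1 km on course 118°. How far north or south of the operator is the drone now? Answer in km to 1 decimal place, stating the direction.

Leg 1 (175°, 8.5 km): east 8.5 sin 175° = 0.74, north 8.5 cos 175° = -8.47
Leg 2 (118°, 6.1 km): east 6.1 sin 118° = 5.39, north 6.1 cos 118° = -2.86
Net north component: -11.33 km.

11.3 km south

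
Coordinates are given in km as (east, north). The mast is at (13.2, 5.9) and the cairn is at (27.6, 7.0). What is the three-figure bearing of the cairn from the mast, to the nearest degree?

Δeast = 27.6 − 13.2 = 14.40; Δnorth = 7.0 − 5.9 = 1.10.
Bearing = atan2(Δeast, Δnorth) mod 360° = 85.63° ≈ 086°.

086°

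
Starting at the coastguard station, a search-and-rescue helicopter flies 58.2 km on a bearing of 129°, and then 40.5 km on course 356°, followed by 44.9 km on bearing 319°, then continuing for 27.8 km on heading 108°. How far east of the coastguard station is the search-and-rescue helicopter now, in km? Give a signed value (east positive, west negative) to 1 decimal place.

Leg 1 (129°, 58.2 km): east 58.2 sin 129° = 45.23, north 58.2 cos 129° = -36.63
Leg 2 (356°, 40.5 km): east 40.5 sin 356° = -2.83, north 40.5 cos 356° = 40.40
Leg 3 (319°, 44.9 km): east 44.9 sin 319° = -29.46, north 44.9 cos 319° = 33.89
Leg 4 (108°, 27.8 km): east 27.8 sin 108° = 26.44, north 27.8 cos 108° = -8.59
Net east component: 39.39 km.

39.4 km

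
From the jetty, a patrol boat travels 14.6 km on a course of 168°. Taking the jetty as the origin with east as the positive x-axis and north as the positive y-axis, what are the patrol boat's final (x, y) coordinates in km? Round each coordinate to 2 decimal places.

(3.04, -14.28)

Leg 1 (168°, 14.6 km): east 14.6 sin 168° = 3.04, north 14.6 cos 168° = -14.28
Summing: 3.04 km east, -14.28 km north → (3.04, -14.28).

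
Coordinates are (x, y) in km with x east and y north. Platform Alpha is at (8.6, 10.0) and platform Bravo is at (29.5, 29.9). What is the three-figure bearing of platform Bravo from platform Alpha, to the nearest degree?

Δeast = 29.5 − 8.6 = 20.90; Δnorth = 29.9 − 10.0 = 19.90.
Bearing = atan2(Δeast, Δnorth) mod 360° = 46.40° ≈ 046°.

046°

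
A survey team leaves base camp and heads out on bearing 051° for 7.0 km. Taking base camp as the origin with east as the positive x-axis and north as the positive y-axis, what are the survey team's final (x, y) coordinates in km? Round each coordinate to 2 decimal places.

(5.44, 4.41)

Leg 1 (051°, 7.0 km): east 7.0 sin 51° = 5.44, north 7.0 cos 51° = 4.41
Summing: 5.44 km east, 4.41 km north → (5.44, 4.41).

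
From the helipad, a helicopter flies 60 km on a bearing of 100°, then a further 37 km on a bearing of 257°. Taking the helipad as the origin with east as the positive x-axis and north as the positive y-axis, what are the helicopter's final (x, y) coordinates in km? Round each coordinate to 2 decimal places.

(23.04, -18.74)

Leg 1 (100°, 60 km): east 60 sin 100° = 59.09, north 60 cos 100° = -10.42
Leg 2 (257°, 37 km): east 37 sin 257° = -36.05, north 37 cos 257° = -8.32
Summing: 23.04 km east, -18.74 km north → (23.04, -18.74).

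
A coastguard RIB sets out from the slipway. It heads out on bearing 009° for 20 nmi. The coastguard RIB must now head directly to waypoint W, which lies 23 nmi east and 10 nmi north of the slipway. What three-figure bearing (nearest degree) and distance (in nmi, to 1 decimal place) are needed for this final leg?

Leg 1 (009°, 20 nmi): east 20 sin 9° = 3.13, north 20 cos 9° = 19.75
Current position: (3.13, 19.75). Target: (23, 10). Remaining: Δeast = 19.87, Δnorth = -9.75.
Bearing = atan2(19.87, -9.75) mod 360° = 116.14°; distance = √((19.87)² + (-9.75)²) = 22.136 nmi.

116°, 22.1 nmi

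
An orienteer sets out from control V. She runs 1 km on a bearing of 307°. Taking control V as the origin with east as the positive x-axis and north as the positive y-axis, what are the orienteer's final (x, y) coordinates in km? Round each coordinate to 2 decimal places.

(-0.80, 0.60)

Leg 1 (307°, 1 km): east 1 sin 307° = -0.80, north 1 cos 307° = 0.60
Summing: -0.80 km east, 0.60 km north → (-0.80, 0.60).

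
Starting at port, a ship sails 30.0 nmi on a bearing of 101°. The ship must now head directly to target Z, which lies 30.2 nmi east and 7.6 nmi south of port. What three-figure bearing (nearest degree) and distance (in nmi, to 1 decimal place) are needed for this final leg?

158°, 2.0 nmi

Leg 1 (101°, 30.0 nmi): east 30.0 sin 101° = 29.45, north 30.0 cos 101° = -5.72
Current position: (29.45, -5.72). Target: (30.2, -7.6). Remaining: Δeast = 0.75, Δnorth = -1.88.
Bearing = atan2(0.75, -1.88) mod 360° = 158.18°; distance = √((0.75)² + (-1.88)²) = 2.021 nmi.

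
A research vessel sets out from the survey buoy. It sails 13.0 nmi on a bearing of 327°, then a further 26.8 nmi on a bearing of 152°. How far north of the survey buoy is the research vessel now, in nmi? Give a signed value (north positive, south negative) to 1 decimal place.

-12.8 nmi

Leg 1 (327°, 13.0 nmi): east 13.0 sin 327° = -7.08, north 13.0 cos 327° = 10.90
Leg 2 (152°, 26.8 nmi): east 26.8 sin 152° = 12.58, north 26.8 cos 152° = -23.66
Net north component: -12.76 nmi.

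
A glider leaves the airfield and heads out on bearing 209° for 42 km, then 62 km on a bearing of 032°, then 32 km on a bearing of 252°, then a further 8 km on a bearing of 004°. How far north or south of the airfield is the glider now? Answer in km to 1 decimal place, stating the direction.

13.9 km north

Leg 1 (209°, 42 km): east 42 sin 209° = -20.36, north 42 cos 209° = -36.73
Leg 2 (032°, 62 km): east 62 sin 32° = 32.85, north 62 cos 32° = 52.58
Leg 3 (252°, 32 km): east 32 sin 252° = -30.43, north 32 cos 252° = -9.89
Leg 4 (004°, 8 km): east 8 sin 4° = 0.56, north 8 cos 4° = 7.98
Net north component: 13.94 km.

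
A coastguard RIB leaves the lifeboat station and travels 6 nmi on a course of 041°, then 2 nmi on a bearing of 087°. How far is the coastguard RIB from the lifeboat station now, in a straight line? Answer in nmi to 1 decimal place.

Leg 1 (041°, 6 nmi): east 6 sin 41° = 3.94, north 6 cos 41° = 4.53
Leg 2 (087°, 2 nmi): east 2 sin 87° = 2.00, north 2 cos 87° = 0.10
Net: 5.93 east, 4.63 north. Distance = √((5.93)² + (4.63)²) = 7.528 nmi.

7.5 nmi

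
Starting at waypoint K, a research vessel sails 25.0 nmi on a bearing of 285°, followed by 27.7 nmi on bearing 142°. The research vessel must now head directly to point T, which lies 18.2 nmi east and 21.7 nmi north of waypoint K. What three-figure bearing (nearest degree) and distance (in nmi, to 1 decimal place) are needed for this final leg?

Leg 1 (285°, 25.0 nmi): east 25.0 sin 285° = -24.15, north 25.0 cos 285° = 6.47
Leg 2 (142°, 27.7 nmi): east 27.7 sin 142° = 17.05, north 27.7 cos 142° = -21.83
Current position: (-7.09, -15.36). Target: (18.2, 21.7). Remaining: Δeast = 25.29, Δnorth = 37.06.
Bearing = atan2(25.29, 37.06) mod 360° = 34.32°; distance = √((25.29)² + (37.06)²) = 44.867 nmi.

034°, 44.9 nmi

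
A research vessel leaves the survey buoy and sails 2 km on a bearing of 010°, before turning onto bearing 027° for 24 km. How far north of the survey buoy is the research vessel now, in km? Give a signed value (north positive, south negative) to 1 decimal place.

Leg 1 (010°, 2 km): east 2 sin 10° = 0.35, north 2 cos 10° = 1.97
Leg 2 (027°, 24 km): east 24 sin 27° = 10.90, north 24 cos 27° = 21.38
Net north component: 23.35 km.

23.4 km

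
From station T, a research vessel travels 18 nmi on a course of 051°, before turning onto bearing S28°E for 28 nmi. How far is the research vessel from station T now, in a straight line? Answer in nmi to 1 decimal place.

Leg 1 (051°, 18 nmi): east 18 sin 51° = 13.99, north 18 cos 51° = 11.33
Leg 2 (S28°E, 28 nmi): east 28 sin 152° = 13.15, north 28 cos 152° = -24.72
Net: 27.13 east, -13.39 north. Distance = √((27.13)² + (-13.39)²) = 30.260 nmi.

30.3 nmi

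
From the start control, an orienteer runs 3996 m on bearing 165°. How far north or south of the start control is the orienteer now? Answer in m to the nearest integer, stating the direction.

Leg 1 (165°, 3996 m): east 3996 sin 165° = 1034.24, north 3996 cos 165° = -3859.84
Net north component: -3859.84 m.

3860 m south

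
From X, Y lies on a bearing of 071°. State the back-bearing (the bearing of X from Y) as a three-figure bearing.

Back-bearing = 071° + 180° = 251°.

251°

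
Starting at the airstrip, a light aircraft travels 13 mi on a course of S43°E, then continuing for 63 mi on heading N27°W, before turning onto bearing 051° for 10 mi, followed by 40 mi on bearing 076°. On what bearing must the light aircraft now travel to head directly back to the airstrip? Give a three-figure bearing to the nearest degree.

203°

Leg 1 (S43°E, 13 mi): east 13 sin 137° = 8.87, north 13 cos 137° = -9.51
Leg 2 (N27°W, 63 mi): east 63 sin 333° = -28.60, north 63 cos 333° = 56.13
Leg 3 (051°, 10 mi): east 10 sin 51° = 7.77, north 10 cos 51° = 6.29
Leg 4 (076°, 40 mi): east 40 sin 76° = 38.81, north 40 cos 76° = 9.68
Net displacement: 26.85 east, 62.60 north. Direction back to start is (-26.85, -62.60): bearing = atan2(-26.85, -62.60) mod 360° = 203.21° ≈ 203°.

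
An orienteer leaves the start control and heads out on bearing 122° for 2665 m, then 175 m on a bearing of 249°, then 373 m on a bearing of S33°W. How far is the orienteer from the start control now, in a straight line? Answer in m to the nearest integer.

Leg 1 (122°, 2665 m): east 2665 sin 122° = 2260.05, north 2665 cos 122° = -1412.23
Leg 2 (249°, 175 m): east 175 sin 249° = -163.38, north 175 cos 249° = -62.71
Leg 3 (S33°W, 373 m): east 373 sin 213° = -203.15, north 373 cos 213° = -312.82
Net: 1893.52 east, -1787.77 north. Distance = √((1893.52)² + (-1787.77)²) = 2604.142 m.

2604 m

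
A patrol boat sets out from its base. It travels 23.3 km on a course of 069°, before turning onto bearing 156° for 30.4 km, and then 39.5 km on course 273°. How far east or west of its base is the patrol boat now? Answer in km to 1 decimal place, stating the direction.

5.3 km west

Leg 1 (069°, 23.3 km): east 23.3 sin 69° = 21.75, north 23.3 cos 69° = 8.35
Leg 2 (156°, 30.4 km): east 30.4 sin 156° = 12.36, north 30.4 cos 156° = -27.77
Leg 3 (273°, 39.5 km): east 39.5 sin 273° = -39.45, north 39.5 cos 273° = 2.07
Net east component: -5.33 km.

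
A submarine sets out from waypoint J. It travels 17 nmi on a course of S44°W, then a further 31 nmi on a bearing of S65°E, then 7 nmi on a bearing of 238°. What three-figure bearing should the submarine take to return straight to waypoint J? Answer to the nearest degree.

Leg 1 (S44°W, 17 nmi): east 17 sin 224° = -11.81, north 17 cos 224° = -12.23
Leg 2 (S65°E, 31 nmi): east 31 sin 115° = 28.10, north 31 cos 115° = -13.10
Leg 3 (238°, 7 nmi): east 7 sin 238° = -5.94, north 7 cos 238° = -3.71
Net displacement: 10.35 east, -29.04 north. Direction back to start is (-10.35, 29.04): bearing = atan2(-10.35, 29.04) mod 360° = 340.38° ≈ 340°.

340°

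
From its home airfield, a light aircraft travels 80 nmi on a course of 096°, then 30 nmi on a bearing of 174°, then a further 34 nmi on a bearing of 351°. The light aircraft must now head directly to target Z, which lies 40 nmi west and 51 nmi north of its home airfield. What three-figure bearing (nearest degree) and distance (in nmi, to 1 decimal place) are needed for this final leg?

295°, 129.9 nmi

Leg 1 (096°, 80 nmi): east 80 sin 96° = 79.56, north 80 cos 96° = -8.36
Leg 2 (174°, 30 nmi): east 30 sin 174° = 3.14, north 30 cos 174° = -29.84
Leg 3 (351°, 34 nmi): east 34 sin 351° = -5.32, north 34 cos 351° = 33.58
Current position: (77.38, -4.62). Target: (-40, 51). Remaining: Δeast = -117.38, Δnorth = 55.62.
Bearing = atan2(-117.38, 55.62) mod 360° = 295.35°; distance = √((-117.38)² + (55.62)²) = 129.888 nmi.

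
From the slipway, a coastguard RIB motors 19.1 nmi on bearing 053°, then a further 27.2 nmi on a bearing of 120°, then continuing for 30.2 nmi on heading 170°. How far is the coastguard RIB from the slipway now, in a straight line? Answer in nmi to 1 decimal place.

54.4 nmi

Leg 1 (053°, 19.1 nmi): east 19.1 sin 53° = 15.25, north 19.1 cos 53° = 11.49
Leg 2 (120°, 27.2 nmi): east 27.2 sin 120° = 23.56, north 27.2 cos 120° = -13.60
Leg 3 (170°, 30.2 nmi): east 30.2 sin 170° = 5.24, north 30.2 cos 170° = -29.74
Net: 44.05 east, -31.85 north. Distance = √((44.05)² + (-31.85)²) = 54.360 nmi.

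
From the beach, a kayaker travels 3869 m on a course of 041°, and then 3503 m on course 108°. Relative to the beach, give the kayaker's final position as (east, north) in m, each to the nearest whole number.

(5870, 1837)

Leg 1 (041°, 3869 m): east 3869 sin 41° = 2538.29, north 3869 cos 41° = 2919.97
Leg 2 (108°, 3503 m): east 3503 sin 108° = 3331.55, north 3503 cos 108° = -1082.49
Summing: 5869.84 m east, 1837.48 m north → (5870, 1837).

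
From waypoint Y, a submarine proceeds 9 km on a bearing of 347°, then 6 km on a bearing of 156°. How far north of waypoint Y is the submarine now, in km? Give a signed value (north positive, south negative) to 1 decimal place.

3.3 km

Leg 1 (347°, 9 km): east 9 sin 347° = -2.02, north 9 cos 347° = 8.77
Leg 2 (156°, 6 km): east 6 sin 156° = 2.44, north 6 cos 156° = -5.48
Net north component: 3.29 km.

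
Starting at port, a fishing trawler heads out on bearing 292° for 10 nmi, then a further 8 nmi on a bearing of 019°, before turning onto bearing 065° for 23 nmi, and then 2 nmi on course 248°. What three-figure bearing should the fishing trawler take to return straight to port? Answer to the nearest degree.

211°

Leg 1 (292°, 10 nmi): east 10 sin 292° = -9.27, north 10 cos 292° = 3.75
Leg 2 (019°, 8 nmi): east 8 sin 19° = 2.60, north 8 cos 19° = 7.56
Leg 3 (065°, 23 nmi): east 23 sin 65° = 20.85, north 23 cos 65° = 9.72
Leg 4 (248°, 2 nmi): east 2 sin 248° = -1.85, north 2 cos 248° = -0.75
Net displacement: 12.32 east, 20.28 north. Direction back to start is (-12.32, -20.28): bearing = atan2(-12.32, -20.28) mod 360° = 211.28° ≈ 211°.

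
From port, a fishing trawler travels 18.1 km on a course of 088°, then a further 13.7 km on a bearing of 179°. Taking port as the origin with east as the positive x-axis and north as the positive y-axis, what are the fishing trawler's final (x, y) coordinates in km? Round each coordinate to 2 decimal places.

(18.33, -13.07)

Leg 1 (088°, 18.1 km): east 18.1 sin 88° = 18.09, north 18.1 cos 88° = 0.63
Leg 2 (179°, 13.7 km): east 13.7 sin 179° = 0.24, north 13.7 cos 179° = -13.70
Summing: 18.33 km east, -13.07 km north → (18.33, -13.07).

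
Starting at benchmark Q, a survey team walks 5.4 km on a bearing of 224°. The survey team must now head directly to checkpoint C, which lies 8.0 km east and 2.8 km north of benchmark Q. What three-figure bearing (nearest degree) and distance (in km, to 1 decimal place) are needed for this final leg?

060°, 13.5 km

Leg 1 (224°, 5.4 km): east 5.4 sin 224° = -3.75, north 5.4 cos 224° = -3.88
Current position: (-3.75, -3.88). Target: (8.0, 2.8). Remaining: Δeast = 11.75, Δnorth = 6.68.
Bearing = atan2(11.75, 6.68) mod 360° = 60.37°; distance = √((11.75)² + (6.68)²) = 13.519 km.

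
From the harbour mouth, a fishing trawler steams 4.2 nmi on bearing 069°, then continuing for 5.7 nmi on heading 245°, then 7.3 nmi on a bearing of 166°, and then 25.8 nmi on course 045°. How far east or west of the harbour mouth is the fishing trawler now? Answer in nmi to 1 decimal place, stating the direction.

18.8 nmi east

Leg 1 (069°, 4.2 nmi): east 4.2 sin 69° = 3.92, north 4.2 cos 69° = 1.51
Leg 2 (245°, 5.7 nmi): east 5.7 sin 245° = -5.17, north 5.7 cos 245° = -2.41
Leg 3 (166°, 7.3 nmi): east 7.3 sin 166° = 1.77, north 7.3 cos 166° = -7.08
Leg 4 (045°, 25.8 nmi): east 25.8 sin 45° = 18.24, north 25.8 cos 45° = 18.24
Net east component: 18.76 nmi.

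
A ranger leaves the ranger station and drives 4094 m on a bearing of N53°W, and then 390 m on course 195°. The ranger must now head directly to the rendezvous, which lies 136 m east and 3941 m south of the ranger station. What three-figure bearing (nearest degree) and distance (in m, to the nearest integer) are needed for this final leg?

Leg 1 (N53°W, 4094 m): east 4094 sin 307° = -3269.61, north 4094 cos 307° = 2463.83
Leg 2 (195°, 390 m): east 390 sin 195° = -100.94, north 390 cos 195° = -376.71
Current position: (-3370.55, 2087.12). Target: (136, -3941). Remaining: Δeast = 3506.55, Δnorth = -6028.12.
Bearing = atan2(3506.55, -6028.12) mod 360° = 149.81°; distance = √((3506.55)² + (-6028.12)²) = 6973.818 m.

150°, 6974 m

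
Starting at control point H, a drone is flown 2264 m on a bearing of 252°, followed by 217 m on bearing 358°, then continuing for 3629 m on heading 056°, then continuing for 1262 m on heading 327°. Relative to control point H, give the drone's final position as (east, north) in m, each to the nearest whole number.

(160, 2605)

Leg 1 (252°, 2264 m): east 2264 sin 252° = -2153.19, north 2264 cos 252° = -699.61
Leg 2 (358°, 217 m): east 217 sin 358° = -7.57, north 217 cos 358° = 216.87
Leg 3 (056°, 3629 m): east 3629 sin 56° = 3008.58, north 3629 cos 56° = 2029.31
Leg 4 (327°, 1262 m): east 1262 sin 327° = -687.33, north 1262 cos 327° = 1058.40
Summing: 160.48 m east, 2604.97 m north → (160, 2605).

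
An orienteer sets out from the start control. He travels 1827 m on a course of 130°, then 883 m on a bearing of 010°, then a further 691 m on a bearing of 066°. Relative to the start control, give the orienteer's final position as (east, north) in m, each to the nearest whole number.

Leg 1 (130°, 1827 m): east 1827 sin 130° = 1399.56, north 1827 cos 130° = -1174.37
Leg 2 (010°, 883 m): east 883 sin 10° = 153.33, north 883 cos 10° = 869.59
Leg 3 (066°, 691 m): east 691 sin 66° = 631.26, north 691 cos 66° = 281.06
Summing: 2184.15 m east, -23.73 m north → (2184, -24).

(2184, -24)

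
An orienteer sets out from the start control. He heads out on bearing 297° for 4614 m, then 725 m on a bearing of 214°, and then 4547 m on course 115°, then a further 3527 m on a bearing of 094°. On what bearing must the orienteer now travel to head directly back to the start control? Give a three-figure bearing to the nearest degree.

Leg 1 (297°, 4614 m): east 4614 sin 297° = -4111.10, north 4614 cos 297° = 2094.71
Leg 2 (214°, 725 m): east 725 sin 214° = -405.41, north 725 cos 214° = -601.05
Leg 3 (115°, 4547 m): east 4547 sin 115° = 4120.98, north 4547 cos 115° = -1921.65
Leg 4 (094°, 3527 m): east 3527 sin 94° = 3518.41, north 3527 cos 94° = -246.03
Net displacement: 3122.87 east, -674.02 north. Direction back to start is (-3122.87, 674.02): bearing = atan2(-3122.87, 674.02) mod 360° = 282.18° ≈ 282°.

282°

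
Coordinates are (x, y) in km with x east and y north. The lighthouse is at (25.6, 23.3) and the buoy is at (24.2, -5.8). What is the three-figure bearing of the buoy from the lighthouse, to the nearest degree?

183°

Δeast = 24.2 − 25.6 = -1.40; Δnorth = -5.8 − 23.3 = -29.10.
Bearing = atan2(Δeast, Δnorth) mod 360° = 182.75° ≈ 183°.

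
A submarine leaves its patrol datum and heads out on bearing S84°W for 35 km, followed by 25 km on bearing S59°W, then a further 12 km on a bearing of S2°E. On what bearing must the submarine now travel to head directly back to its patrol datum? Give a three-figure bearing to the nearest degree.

Leg 1 (S84°W, 35 km): east 35 sin 264° = -34.81, north 35 cos 264° = -3.66
Leg 2 (S59°W, 25 km): east 25 sin 239° = -21.43, north 25 cos 239° = -12.88
Leg 3 (S2°E, 12 km): east 12 sin 178° = 0.42, north 12 cos 178° = -11.99
Net displacement: -55.82 east, -28.53 north. Direction back to start is (55.82, 28.53): bearing = atan2(55.82, 28.53) mod 360° = 62.93° ≈ 063°.

063°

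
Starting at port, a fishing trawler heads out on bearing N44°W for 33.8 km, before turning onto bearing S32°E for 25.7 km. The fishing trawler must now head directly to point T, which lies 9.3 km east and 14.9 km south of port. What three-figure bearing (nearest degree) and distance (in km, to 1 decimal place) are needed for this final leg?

132°, 25.9 km

Leg 1 (N44°W, 33.8 km): east 33.8 sin 316° = -23.48, north 33.8 cos 316° = 24.31
Leg 2 (S32°E, 25.7 km): east 25.7 sin 148° = 13.62, north 25.7 cos 148° = -21.79
Current position: (-9.86, 2.52). Target: (9.3, -14.9). Remaining: Δeast = 19.16, Δnorth = -17.42.
Bearing = atan2(19.16, -17.42) mod 360° = 132.27°; distance = √((19.16)² + (-17.42)²) = 25.895 km.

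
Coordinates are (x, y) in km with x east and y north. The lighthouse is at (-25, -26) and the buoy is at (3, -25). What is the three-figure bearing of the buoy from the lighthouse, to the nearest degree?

Δeast = 3 − -25 = 28.00; Δnorth = -25 − -26 = 1.00.
Bearing = atan2(Δeast, Δnorth) mod 360° = 87.95° ≈ 088°.

088°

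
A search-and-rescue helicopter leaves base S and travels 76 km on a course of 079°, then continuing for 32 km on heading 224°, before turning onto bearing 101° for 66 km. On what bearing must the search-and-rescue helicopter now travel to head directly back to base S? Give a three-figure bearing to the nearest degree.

Leg 1 (079°, 76 km): east 76 sin 79° = 74.60, north 76 cos 79° = 14.50
Leg 2 (224°, 32 km): east 32 sin 224° = -22.23, north 32 cos 224° = -23.02
Leg 3 (101°, 66 km): east 66 sin 101° = 64.79, north 66 cos 101° = -12.59
Net displacement: 117.16 east, -21.11 north. Direction back to start is (-117.16, 21.11): bearing = atan2(-117.16, 21.11) mod 360° = 280.21° ≈ 280°.

280°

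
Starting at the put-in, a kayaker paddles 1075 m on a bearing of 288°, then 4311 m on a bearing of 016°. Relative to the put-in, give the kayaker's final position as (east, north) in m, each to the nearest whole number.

(166, 4476)

Leg 1 (288°, 1075 m): east 1075 sin 288° = -1022.39, north 1075 cos 288° = 332.19
Leg 2 (016°, 4311 m): east 4311 sin 16° = 1188.27, north 4311 cos 16° = 4144.00
Summing: 165.89 m east, 4476.19 m north → (166, 4476).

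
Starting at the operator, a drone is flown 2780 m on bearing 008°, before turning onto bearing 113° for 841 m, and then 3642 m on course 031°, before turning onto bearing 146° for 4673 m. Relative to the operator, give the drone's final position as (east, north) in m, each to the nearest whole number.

Leg 1 (008°, 2780 m): east 2780 sin 8° = 386.90, north 2780 cos 8° = 2752.95
Leg 2 (113°, 841 m): east 841 sin 113° = 774.14, north 841 cos 113° = -328.60
Leg 3 (031°, 3642 m): east 3642 sin 31° = 1875.77, north 3642 cos 31° = 3121.80
Leg 4 (146°, 4673 m): east 4673 sin 146° = 2613.11, north 4673 cos 146° = -3874.09
Summing: 5649.92 m east, 1672.05 m north → (5650, 1672).

(5650, 1672)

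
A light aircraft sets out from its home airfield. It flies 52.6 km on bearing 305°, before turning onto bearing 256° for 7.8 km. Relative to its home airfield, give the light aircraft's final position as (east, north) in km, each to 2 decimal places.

(-50.66, 28.28)

Leg 1 (305°, 52.6 km): east 52.6 sin 305° = -43.09, north 52.6 cos 305° = 30.17
Leg 2 (256°, 7.8 km): east 7.8 sin 256° = -7.57, north 7.8 cos 256° = -1.89
Summing: -50.66 km east, 28.28 km north → (-50.66, 28.28).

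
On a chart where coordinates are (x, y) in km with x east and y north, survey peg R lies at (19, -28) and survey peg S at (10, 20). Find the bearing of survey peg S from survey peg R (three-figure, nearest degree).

Δeast = 10 − 19 = -9.00; Δnorth = 20 − -28 = 48.00.
Bearing = atan2(Δeast, Δnorth) mod 360° = 349.38° ≈ 349°.

349°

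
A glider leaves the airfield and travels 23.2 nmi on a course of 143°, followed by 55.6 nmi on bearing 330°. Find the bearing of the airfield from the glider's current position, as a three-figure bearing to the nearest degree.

155°

Leg 1 (143°, 23.2 nmi): east 23.2 sin 143° = 13.96, north 23.2 cos 143° = -18.53
Leg 2 (330°, 55.6 nmi): east 55.6 sin 330° = -27.80, north 55.6 cos 330° = 48.15
Net displacement: -13.84 east, 29.62 north. Direction back to start is (13.84, -29.62): bearing = atan2(13.84, -29.62) mod 360° = 154.96° ≈ 155°.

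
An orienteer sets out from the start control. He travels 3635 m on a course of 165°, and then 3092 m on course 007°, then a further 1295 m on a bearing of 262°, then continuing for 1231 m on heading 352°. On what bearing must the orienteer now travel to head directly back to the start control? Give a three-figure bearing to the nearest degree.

167°

Leg 1 (165°, 3635 m): east 3635 sin 165° = 940.81, north 3635 cos 165° = -3511.14
Leg 2 (007°, 3092 m): east 3092 sin 7° = 376.82, north 3092 cos 7° = 3068.95
Leg 3 (262°, 1295 m): east 1295 sin 262° = -1282.40, north 1295 cos 262° = -180.23
Leg 4 (352°, 1231 m): east 1231 sin 352° = -171.32, north 1231 cos 352° = 1219.02
Net displacement: -136.09 east, 596.60 north. Direction back to start is (136.09, -596.60): bearing = atan2(136.09, -596.60) mod 360° = 167.15° ≈ 167°.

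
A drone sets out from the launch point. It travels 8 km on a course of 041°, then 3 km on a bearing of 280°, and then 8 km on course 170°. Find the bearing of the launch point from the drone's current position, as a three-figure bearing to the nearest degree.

Leg 1 (041°, 8 km): east 8 sin 41° = 5.25, north 8 cos 41° = 6.04
Leg 2 (280°, 3 km): east 3 sin 280° = -2.95, north 3 cos 280° = 0.52
Leg 3 (170°, 8 km): east 8 sin 170° = 1.39, north 8 cos 170° = -7.88
Net displacement: 3.68 east, -1.32 north. Direction back to start is (-3.68, 1.32): bearing = atan2(-3.68, 1.32) mod 360° = 289.71° ≈ 290°.

290°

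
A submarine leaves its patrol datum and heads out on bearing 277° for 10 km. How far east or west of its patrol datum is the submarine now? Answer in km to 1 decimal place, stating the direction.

Leg 1 (277°, 10 km): east 10 sin 277° = -9.93, north 10 cos 277° = 1.22
Net east component: -9.93 km.

9.9 km west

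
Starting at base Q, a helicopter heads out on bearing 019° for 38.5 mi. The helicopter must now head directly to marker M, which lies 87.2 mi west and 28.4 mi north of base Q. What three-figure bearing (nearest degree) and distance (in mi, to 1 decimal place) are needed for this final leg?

265°, 100.1 mi

Leg 1 (019°, 38.5 mi): east 38.5 sin 19° = 12.53, north 38.5 cos 19° = 36.40
Current position: (12.53, 36.40). Target: (-87.2, 28.4). Remaining: Δeast = -99.73, Δnorth = -8.00.
Bearing = atan2(-99.73, -8.00) mod 360° = 265.41°; distance = √((-99.73)² + (-8.00)²) = 100.055 mi.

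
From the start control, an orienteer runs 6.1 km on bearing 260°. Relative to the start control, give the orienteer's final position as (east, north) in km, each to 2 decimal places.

Leg 1 (260°, 6.1 km): east 6.1 sin 260° = -6.01, north 6.1 cos 260° = -1.06
Summing: -6.01 km east, -1.06 km north → (-6.01, -1.06).

(-6.01, -1.06)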